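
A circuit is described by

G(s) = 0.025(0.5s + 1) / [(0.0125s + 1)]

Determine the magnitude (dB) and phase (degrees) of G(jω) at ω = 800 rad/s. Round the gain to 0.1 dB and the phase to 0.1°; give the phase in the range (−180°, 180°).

-0.0 dB, 5.6°

At ω = 800 rad/s:
zero (1 + j800·0.5) = 1 + j400 → |·| ≈ 400, ∠ ≈ 89.86°
pole (1 + j800·0.0125) = 1 + j10 → |·| ≈ 10.05, ∠ ≈ 84.29°
|G| = 0.025 · 400 / (10.05) ≈ 0.99502
Gain = 20 log₁₀(0.99502) ≈ -0.04 dB
∠G = (89.86°) − (84.29°) = 5.57°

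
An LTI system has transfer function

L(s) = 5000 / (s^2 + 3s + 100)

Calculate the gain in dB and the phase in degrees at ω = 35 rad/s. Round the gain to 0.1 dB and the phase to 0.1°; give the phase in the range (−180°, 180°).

12.9 dB, -174.7°

At s = jω = j35:
quadratic: (j35)² + 3·j35 + 100 = -1125 + j105 → |·| ≈ 1129.9, ∠ ≈ 174.67°
|L| = 5000 / 1129.9 ≈ 4.4252
Gain = 20 log₁₀(4.4252) ≈ 12.92 dB
∠L = 0.00° − 174.67° = -174.67°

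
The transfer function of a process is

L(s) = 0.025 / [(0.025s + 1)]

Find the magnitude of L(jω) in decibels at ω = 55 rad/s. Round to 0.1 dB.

At ω = 55 rad/s:
pole (1 + j55·0.025) = 1 + j1.375 → |·| ≈ 1.7002, ∠ ≈ 53.97°
|L| = 0.025 · 1 / (1.7002) ≈ 0.014704
Gain = 20 log₁₀(0.014704) ≈ -36.65 dB

-36.7 dB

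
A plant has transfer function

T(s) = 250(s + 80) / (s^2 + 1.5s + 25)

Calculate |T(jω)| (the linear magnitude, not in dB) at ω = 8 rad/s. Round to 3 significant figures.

At s = jω = j8:
zero (s+80): 80 + j8 → |·| = √(80²+8²) = √6464 ≈ 80.399, ∠ = arctan(8/80) ≈ 5.71°
quadratic: (j8)² + 1.5·j8 + 25 = -39 + j12 → |·| ≈ 40.804, ∠ ≈ 162.90°
|T| = 250 · 80.399 / 40.804 ≈ 492.59

493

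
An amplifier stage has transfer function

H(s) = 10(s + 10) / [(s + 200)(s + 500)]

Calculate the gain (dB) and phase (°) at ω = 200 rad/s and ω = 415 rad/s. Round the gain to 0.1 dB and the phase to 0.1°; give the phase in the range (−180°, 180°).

ω = 200: -37.6 dB, 20.3°; ω = 415: -37.2 dB, -15.3°

At s = jω = j200:
zero (s+10): 10 + j200 → |·| = √(10²+200²) = √40100 ≈ 200.25, ∠ = arctan(200/10) ≈ 87.14°
pole (s+200): 200 + j200 → |·| = √(200²+200²) = √80000 ≈ 282.84, ∠ = arctan(200/200) ≈ 45.00°
pole (s+500): 500 + j200 → |·| = √(500²+200²) = √290000 ≈ 538.52, ∠ = arctan(200/500) ≈ 21.80°
|H| = 10 · 200.25 / 1.5231e+05 ≈ 0.013148
Gain = 20 log₁₀(0.013148) ≈ -37.62 dB
∠H = 87.14° − 66.80° = 20.34°

At s = jω = j415:
zero (s+10): 10 + j415 → |·| = √(10²+415²) = √172325 ≈ 415.12, ∠ = arctan(415/10) ≈ 88.62°
pole (s+200): 200 + j415 → |·| = √(200²+415²) = √212225 ≈ 460.68, ∠ = arctan(415/200) ≈ 64.27°
pole (s+500): 500 + j415 → |·| = √(500²+415²) = √422225 ≈ 649.79, ∠ = arctan(415/500) ≈ 39.69°
|H| = 10 · 415.12 / 2.9935e+05 ≈ 0.013867
Gain = 20 log₁₀(0.013867) ≈ -37.16 dB
∠H = 88.62° − 103.96° = -15.34°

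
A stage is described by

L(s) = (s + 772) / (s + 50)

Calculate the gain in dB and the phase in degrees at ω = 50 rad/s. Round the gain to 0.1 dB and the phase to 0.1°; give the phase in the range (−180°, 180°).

At s = jω = j50:
zero (s+772): 772 + j50 → |·| = √(772²+50²) = √598484 ≈ 773.62, ∠ = arctan(50/772) ≈ 3.71°
pole (s+50): 50 + j50 → |·| = √(50²+50²) = √5000 ≈ 70.711, ∠ = arctan(50/50) ≈ 45.00°
|L| = 1 · 773.62 / 70.711 ≈ 10.941
Gain = 20 log₁₀(10.941) ≈ 20.78 dB
∠L = 3.71° − 45.00° = -41.29°

20.8 dB, -41.3°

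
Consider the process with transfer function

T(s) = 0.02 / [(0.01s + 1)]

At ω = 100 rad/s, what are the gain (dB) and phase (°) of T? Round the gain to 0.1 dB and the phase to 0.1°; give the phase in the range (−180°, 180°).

At ω = 100 rad/s:
pole (1 + j100·0.01) = 1 + j1 → |·| ≈ 1.4142, ∠ ≈ 45.00°
|T| = 0.02 · 1 / (1.4142) ≈ 0.014142
Gain = 20 log₁₀(0.014142) ≈ -36.99 dB
∠T = (0°) − (45.00°) = -45.00°

-37.0 dB, -45.0°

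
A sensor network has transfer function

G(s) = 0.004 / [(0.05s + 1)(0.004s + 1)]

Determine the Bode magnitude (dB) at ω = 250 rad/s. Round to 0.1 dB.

-72.9 dB

At ω = 250 rad/s:
pole (1 + j250·0.05) = 1 + j12.5 → |·| ≈ 12.54, ∠ ≈ 85.43°
pole (1 + j250·0.004) = 1 + j1 → |·| ≈ 1.4142, ∠ ≈ 45.00°
|G| = 0.004 · 1 / (12.54 · 1.4142) ≈ 0.00022555
Gain = 20 log₁₀(0.00022555) ≈ -72.94 dB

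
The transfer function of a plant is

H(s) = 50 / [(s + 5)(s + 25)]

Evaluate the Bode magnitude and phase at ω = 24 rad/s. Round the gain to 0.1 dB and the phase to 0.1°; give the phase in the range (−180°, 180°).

-24.6 dB, -122.1°

At s = jω = j24:
pole (s+5): 5 + j24 → |·| = √(5²+24²) = √601 ≈ 24.515, ∠ = arctan(24/5) ≈ 78.23°
pole (s+25): 25 + j24 → |·| = √(25²+24²) = √1201 ≈ 34.655, ∠ = arctan(24/25) ≈ 43.83°
|H| = 50 / 849.57 ≈ 0.058853
Gain = 20 log₁₀(0.058853) ≈ -24.60 dB
∠H = 0.00° − 122.06° = -122.06°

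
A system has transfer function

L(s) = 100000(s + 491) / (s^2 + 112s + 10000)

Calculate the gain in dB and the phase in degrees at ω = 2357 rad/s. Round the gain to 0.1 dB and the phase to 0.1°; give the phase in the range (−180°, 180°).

32.7 dB, -99.0°

At s = jω = j2357:
zero (s+491): 491 + j2357 → |·| = √(491²+2357²) = √5796530 ≈ 2407.6, ∠ = arctan(2357/491) ≈ 78.23°
quadratic: (j2357)² + 112·j2357 + 10000 = -5545449 + j263984 → |·| ≈ 5.5517e+06, ∠ ≈ 177.27°
|L| = 100000 · 2407.6 / 5.5517e+06 ≈ 43.367
Gain = 20 log₁₀(43.367) ≈ 32.74 dB
∠L = 78.23° − 177.27° = -99.04°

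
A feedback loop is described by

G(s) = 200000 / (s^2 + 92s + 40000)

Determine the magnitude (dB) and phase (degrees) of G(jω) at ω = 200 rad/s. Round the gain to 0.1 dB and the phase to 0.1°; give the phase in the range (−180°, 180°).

At s = jω = j200:
quadratic: (j200)² + 92·j200 + 40000 = 0 + j18400 → |·| ≈ 18400, ∠ ≈ 90.00°
|G| = 200000 / 18400 ≈ 10.87
Gain = 20 log₁₀(10.87) ≈ 20.72 dB
∠G = 0.00° − 90.00° = -90.00°

20.7 dB, -90.0°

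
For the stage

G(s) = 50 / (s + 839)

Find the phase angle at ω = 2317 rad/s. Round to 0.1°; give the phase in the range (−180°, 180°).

Substitute s = j2317:
Numerator: 50 = 50 + j0
Denominator: (j2317) + 839 = 839 + j2317
|N| = √(50² + 0²) ≈ 50, ∠N ≈ 0.00°
|D| = √(839² + 2317²) ≈ 2464.2, ∠D ≈ 70.09°
∠G = 0.00° − 70.09° = -70.09°

-70.1°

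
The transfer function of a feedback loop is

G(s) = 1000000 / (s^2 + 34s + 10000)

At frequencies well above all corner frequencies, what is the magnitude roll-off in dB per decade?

Each pole contributes −20 dB/decade at high frequency; each zero contributes +20 dB/decade.
Net: 0 zero(s) − 2 pole(s) → -40 dB/decade.

-40 dB/decade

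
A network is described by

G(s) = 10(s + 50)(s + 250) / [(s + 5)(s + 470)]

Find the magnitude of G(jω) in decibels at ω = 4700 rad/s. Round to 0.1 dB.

20.0 dB

At s = jω = j4700:
zero (s+50): 50 + j4700 → |·| = √(50²+4700²) = √22092500 ≈ 4700.3, ∠ = arctan(4700/50) ≈ 89.39°
zero (s+250): 250 + j4700 → |·| = √(250²+4700²) = √22152500 ≈ 4706.6, ∠ = arctan(4700/250) ≈ 86.96°
pole (s+5): 5 + j4700 → |·| = √(5²+4700²) = √22090025 ≈ 4700, ∠ = arctan(4700/5) ≈ 89.94°
pole (s+470): 470 + j4700 → |·| = √(470²+4700²) = √22310900 ≈ 4723.4, ∠ = arctan(4700/470) ≈ 84.29°
|G| = 10 · 2.2122e+07 / 2.22e+07 ≈ 9.9649
Gain = 20 log₁₀(9.9649) ≈ 19.97 dB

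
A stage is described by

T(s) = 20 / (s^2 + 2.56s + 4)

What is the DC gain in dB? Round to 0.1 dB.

14.0 dB

T(0) = 20 / 4 = 5
20 log₁₀(5) ≈ 13.98 dB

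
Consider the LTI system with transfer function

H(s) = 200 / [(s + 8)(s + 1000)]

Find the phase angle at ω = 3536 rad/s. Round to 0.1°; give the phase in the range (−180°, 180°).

-164.1°

At s = jω = j3536:
pole (s+8): 8 + j3536 → |·| = √(8²+3536²) = √12503360 ≈ 3536, ∠ = arctan(3536/8) ≈ 89.87°
pole (s+1000): 1000 + j3536 → |·| = √(1000²+3536²) = √13503296 ≈ 3674.7, ∠ = arctan(3536/1000) ≈ 74.21°
∠H = 0.00° − 164.08° = -164.08°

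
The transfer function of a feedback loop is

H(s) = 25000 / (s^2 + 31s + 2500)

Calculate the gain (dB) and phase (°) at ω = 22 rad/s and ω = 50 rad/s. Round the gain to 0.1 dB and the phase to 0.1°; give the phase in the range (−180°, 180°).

At s = jω = j22:
quadratic: (j22)² + 31·j22 + 2500 = 2016 + j682 → |·| ≈ 2128.2, ∠ ≈ 18.69°
|H| = 25000 / 2128.2 ≈ 11.747
Gain = 20 log₁₀(11.747) ≈ 21.40 dB
∠H = 0.00° − 18.69° = -18.69°

At s = jω = j50:
quadratic: (j50)² + 31·j50 + 2500 = 0 + j1550 → |·| ≈ 1550, ∠ ≈ 90.00°
|H| = 25000 / 1550 ≈ 16.129
Gain = 20 log₁₀(16.129) ≈ 24.15 dB
∠H = 0.00° − 90.00° = -90.00°

ω = 22: 21.4 dB, -18.7°; ω = 50: 24.2 dB, -90.0°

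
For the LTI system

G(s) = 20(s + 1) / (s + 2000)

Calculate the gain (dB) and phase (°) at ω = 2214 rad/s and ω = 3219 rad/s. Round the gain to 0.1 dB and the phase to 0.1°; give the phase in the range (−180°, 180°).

ω = 2214: 23.4 dB, 42.1°; ω = 3219: 24.6 dB, 31.8°

At s = jω = j2214:
zero (s+1): 1 + j2214 → |·| = √(1²+2214²) = √4901797 ≈ 2214, ∠ = arctan(2214/1) ≈ 89.97°
pole (s+2000): 2000 + j2214 → |·| = √(2000²+2214²) = √8901796 ≈ 2983.6, ∠ = arctan(2214/2000) ≈ 47.91°
|G| = 20 · 2214 / 2983.6 ≈ 14.841
Gain = 20 log₁₀(14.841) ≈ 23.43 dB
∠G = 89.97° − 47.91° = 42.06°

At s = jω = j3219:
zero (s+1): 1 + j3219 → |·| = √(1²+3219²) = √10361962 ≈ 3219, ∠ = arctan(3219/1) ≈ 89.98°
pole (s+2000): 2000 + j3219 → |·| = √(2000²+3219²) = √14361961 ≈ 3789.7, ∠ = arctan(3219/2000) ≈ 58.15°
|G| = 20 · 3219 / 3789.7 ≈ 16.988
Gain = 20 log₁₀(16.988) ≈ 24.60 dB
∠G = 89.98° − 58.15° = 31.83°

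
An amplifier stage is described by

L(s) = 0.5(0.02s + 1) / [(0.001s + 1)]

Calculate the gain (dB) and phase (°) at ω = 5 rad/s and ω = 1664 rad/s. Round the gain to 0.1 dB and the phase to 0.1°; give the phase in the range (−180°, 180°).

At ω = 5 rad/s:
zero (1 + j5·0.02) = 1 + j0.1 → |·| ≈ 1.005, ∠ ≈ 5.71°
pole (1 + j5·0.001) = 1 + j0.005 → |·| ≈ 1, ∠ ≈ 0.29°
|L| = 0.5 · 1.005 / (1) ≈ 0.5025
Gain = 20 log₁₀(0.5025) ≈ -5.98 dB
∠L = (5.71°) − (0.29°) = 5.42°

At ω = 1664 rad/s:
zero (1 + j1664·0.02) = 1 + j33.28 → |·| ≈ 33.295, ∠ ≈ 88.28°
pole (1 + j1664·0.001) = 1 + j1.664 → |·| ≈ 1.9414, ∠ ≈ 59.00°
|L| = 0.5 · 33.295 / (1.9414) ≈ 8.575
Gain = 20 log₁₀(8.575) ≈ 18.66 dB
∠L = (88.28°) − (59.00°) = 29.28°

ω = 5: -6.0 dB, 5.4°; ω = 1664: 18.7 dB, 29.3°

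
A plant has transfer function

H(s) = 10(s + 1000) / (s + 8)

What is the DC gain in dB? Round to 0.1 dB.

61.9 dB

H(0) = 10·1000 / (8) = 1250
20 log₁₀(1250) ≈ 61.94 dB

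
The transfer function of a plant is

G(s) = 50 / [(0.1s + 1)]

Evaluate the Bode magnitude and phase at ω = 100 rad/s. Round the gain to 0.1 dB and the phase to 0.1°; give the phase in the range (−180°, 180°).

13.9 dB, -84.3°

At ω = 100 rad/s:
pole (1 + j100·0.1) = 1 + j10 → |·| ≈ 10.05, ∠ ≈ 84.29°
|G| = 50 · 1 / (10.05) ≈ 4.9751
Gain = 20 log₁₀(4.9751) ≈ 13.94 dB
∠G = (0°) − (84.29°) = -84.29°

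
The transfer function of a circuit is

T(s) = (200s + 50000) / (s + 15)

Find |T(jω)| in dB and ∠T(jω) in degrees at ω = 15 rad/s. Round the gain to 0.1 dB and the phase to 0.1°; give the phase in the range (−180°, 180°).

Substitute s = j15:
Numerator: 200(j15) + 50000 = 50000 + j3000
Denominator: (j15) + 15 = 15 + j15
|N| = √(50000² + 3000²) ≈ 50090, ∠N ≈ 3.43°
|D| = √(15² + 15²) ≈ 21.213, ∠D ≈ 45.00°
|T| = 50090 / 21.213 ≈ 2361.3
Gain = 20 log₁₀(2361.3) ≈ 67.46 dB
∠T = 3.43° − 45.00° = -41.57°

67.5 dB, -41.6°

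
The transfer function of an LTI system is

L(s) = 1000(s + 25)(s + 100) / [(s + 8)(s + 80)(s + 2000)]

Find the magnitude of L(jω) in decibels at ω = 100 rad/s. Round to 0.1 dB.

At s = jω = j100:
zero (s+25): 25 + j100 → |·| = √(25²+100²) = √10625 ≈ 103.08, ∠ = arctan(100/25) ≈ 75.96°
zero (s+100): 100 + j100 → |·| = √(100²+100²) = √20000 ≈ 141.42, ∠ = arctan(100/100) ≈ 45.00°
pole (s+8): 8 + j100 → |·| = √(8²+100²) = √10064 ≈ 100.32, ∠ = arctan(100/8) ≈ 85.43°
pole (s+80): 80 + j100 → |·| = √(80²+100²) = √16400 ≈ 128.06, ∠ = arctan(100/80) ≈ 51.34°
pole (s+2000): 2000 + j100 → |·| = √(2000²+100²) = √4010000 ≈ 2002.5, ∠ = arctan(100/2000) ≈ 2.86°
|L| = 1000 · 14578 / 2.5726e+07 ≈ 0.56666
Gain = 20 log₁₀(0.56666) ≈ -4.93 dB

-4.9 dB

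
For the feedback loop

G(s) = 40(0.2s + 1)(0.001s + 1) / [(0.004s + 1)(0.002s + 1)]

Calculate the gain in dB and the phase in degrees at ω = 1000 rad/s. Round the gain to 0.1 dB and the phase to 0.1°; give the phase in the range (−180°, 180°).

61.8 dB, -4.7°

At ω = 1000 rad/s:
zero (1 + j1000·0.2) = 1 + j200 → |·| ≈ 200, ∠ ≈ 89.71°
zero (1 + j1000·0.001) = 1 + j1 → |·| ≈ 1.4142, ∠ ≈ 45.00°
pole (1 + j1000·0.004) = 1 + j4 → |·| ≈ 4.1231, ∠ ≈ 75.96°
pole (1 + j1000·0.002) = 1 + j2 → |·| ≈ 2.2361, ∠ ≈ 63.43°
|G| = 40 · 200 · 1.4142 / (4.1231 · 2.2361) ≈ 1227.1
Gain = 20 log₁₀(1227.1) ≈ 61.78 dB
∠G = (89.71° + 45.00°) − (75.96° + 63.43°) = -4.68°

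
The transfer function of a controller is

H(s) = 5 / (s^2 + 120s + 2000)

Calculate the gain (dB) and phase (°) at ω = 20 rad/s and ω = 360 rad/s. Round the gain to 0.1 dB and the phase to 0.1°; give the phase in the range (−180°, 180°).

Substitute s = j20:
Numerator: 5 = 5 + j0
Denominator: (j20)^2 + 120(j20) + 2000 = 1600 + j2400
|N| = √(5² + 0²) ≈ 5, ∠N ≈ 0.00°
|D| = √(1600² + 2400²) ≈ 2884.4, ∠D ≈ 56.31°
|H| = 5 / 2884.4 ≈ 0.0017335
Gain = 20 log₁₀(0.0017335) ≈ -55.22 dB
∠H = 0.00° − 56.31° = -56.31°

Substitute s = j360:
Numerator: 5 = 5 + j0
Denominator: (j360)^2 + 120(j360) + 2000 = -127600 + j43200
|N| = √(5² + 0²) ≈ 5, ∠N ≈ 0.00°
|D| = √(127600² + 43200²) ≈ 1.3471e+05, ∠D ≈ 161.30°
|H| = 5 / 1.3471e+05 ≈ 3.7117e-05
Gain = 20 log₁₀(3.7117e-05) ≈ -88.61 dB
∠H = 0.00° − 161.30° = -161.30°

ω = 20: -55.2 dB, -56.3°; ω = 360: -88.6 dB, -161.3°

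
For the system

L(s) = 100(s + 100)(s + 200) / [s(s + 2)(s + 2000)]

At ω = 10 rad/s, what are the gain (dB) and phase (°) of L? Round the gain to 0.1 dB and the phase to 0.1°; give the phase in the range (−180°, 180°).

19.9 dB, -160.4°

At s = jω = j10:
zero (s+100): 100 + j10 → |·| = √(100²+10²) = √10100 ≈ 100.5, ∠ = arctan(10/100) ≈ 5.71°
zero (s+200): 200 + j10 → |·| = √(200²+10²) = √40100 ≈ 200.25, ∠ = arctan(10/200) ≈ 2.86°
pole (s+2): 2 + j10 → |·| = √(2²+10²) = √104 ≈ 10.198, ∠ = arctan(10/2) ≈ 78.69°
pole (s+2000): 2000 + j10 → |·| = √(2000²+10²) = √4000100 ≈ 2000, ∠ = arctan(10/2000) ≈ 0.29°
pole at origin: |s| = 10, ∠ = 90.00° (in denominator)
|L| = 100 · 20125 / 2.0396e+05 ≈ 9.8671
Gain = 20 log₁₀(9.8671) ≈ 19.88 dB
∠L = 8.57° − 168.98° = -160.41°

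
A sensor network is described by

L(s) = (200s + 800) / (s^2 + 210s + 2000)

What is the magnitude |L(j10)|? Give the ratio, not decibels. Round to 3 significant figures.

Substitute s = j10:
Numerator: 200(j10) + 800 = 800 + j2000
Denominator: (j10)^2 + 210(j10) + 2000 = 1900 + j2100
|N| = √(800² + 2000²) ≈ 2154.1, ∠N ≈ 68.20°
|D| = √(1900² + 2100²) ≈ 2832, ∠D ≈ 47.86°
|L| = 2154.1 / 2832 ≈ 0.76063

0.761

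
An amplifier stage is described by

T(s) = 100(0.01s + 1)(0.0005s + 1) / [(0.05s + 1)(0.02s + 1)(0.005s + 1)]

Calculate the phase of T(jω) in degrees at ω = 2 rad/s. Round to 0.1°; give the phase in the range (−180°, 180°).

-7.4°

At ω = 2 rad/s:
zero (1 + j2·0.01) = 1 + j0.02 → |·| ≈ 1.0002, ∠ ≈ 1.15°
zero (1 + j2·0.0005) = 1 + j0.001 → |·| ≈ 1, ∠ ≈ 0.06°
pole (1 + j2·0.05) = 1 + j0.1 → |·| ≈ 1.005, ∠ ≈ 5.71°
pole (1 + j2·0.02) = 1 + j0.04 → |·| ≈ 1.0008, ∠ ≈ 2.29°
pole (1 + j2·0.005) = 1 + j0.01 → |·| ≈ 1, ∠ ≈ 0.57°
∠T = (1.15° + 0.06°) − (5.71° + 2.29° + 0.57°) = -7.36°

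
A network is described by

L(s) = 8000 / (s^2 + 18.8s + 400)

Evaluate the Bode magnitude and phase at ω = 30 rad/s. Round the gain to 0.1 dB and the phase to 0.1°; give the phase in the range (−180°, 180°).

At s = jω = j30:
quadratic: (j30)² + 18.8·j30 + 400 = -500 + j564 → |·| ≈ 753.72, ∠ ≈ 131.56°
|L| = 8000 / 753.72 ≈ 10.614
Gain = 20 log₁₀(10.614) ≈ 20.52 dB
∠L = 0.00° − 131.56° = -131.56°

20.5 dB, -131.6°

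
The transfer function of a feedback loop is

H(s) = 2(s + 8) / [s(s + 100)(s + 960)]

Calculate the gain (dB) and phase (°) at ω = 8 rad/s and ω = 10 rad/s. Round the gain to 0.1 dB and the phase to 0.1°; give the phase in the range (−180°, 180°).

ω = 8: -90.6 dB, -50.1°; ω = 10: -91.5 dB, -45.0°

At s = jω = j8:
zero (s+8): 8 + j8 → |·| = √(8²+8²) = √128 ≈ 11.314, ∠ = arctan(8/8) ≈ 45.00°
pole (s+100): 100 + j8 → |·| = √(100²+8²) = √10064 ≈ 100.32, ∠ = arctan(8/100) ≈ 4.57°
pole (s+960): 960 + j8 → |·| = √(960²+8²) = √921664 ≈ 960.03, ∠ = arctan(8/960) ≈ 0.48°
pole at origin: |s| = 8, ∠ = 90.00° (in denominator)
|H| = 2 · 11.314 / 7.7048e+05 ≈ 2.9369e-05
Gain = 20 log₁₀(2.9369e-05) ≈ -90.64 dB
∠H = 45.00° − 95.05° = -50.05°

At s = jω = j10:
zero (s+8): 8 + j10 → |·| = √(8²+10²) = √164 ≈ 12.806, ∠ = arctan(10/8) ≈ 51.34°
pole (s+100): 100 + j10 → |·| = √(100²+10²) = √10100 ≈ 100.5, ∠ = arctan(10/100) ≈ 5.71°
pole (s+960): 960 + j10 → |·| = √(960²+10²) = √921700 ≈ 960.05, ∠ = arctan(10/960) ≈ 0.60°
pole at origin: |s| = 10, ∠ = 90.00° (in denominator)
|H| = 2 · 12.806 / 9.6485e+05 ≈ 2.6545e-05
Gain = 20 log₁₀(2.6545e-05) ≈ -91.52 dB
∠H = 51.34° − 96.31° = -44.97°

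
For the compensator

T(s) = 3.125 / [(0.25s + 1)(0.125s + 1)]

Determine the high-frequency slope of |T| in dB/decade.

-40 dB/decade

Each pole contributes −20 dB/decade at high frequency; each zero contributes +20 dB/decade.
Net: 0 zero(s) − 2 pole(s) → -40 dB/decade.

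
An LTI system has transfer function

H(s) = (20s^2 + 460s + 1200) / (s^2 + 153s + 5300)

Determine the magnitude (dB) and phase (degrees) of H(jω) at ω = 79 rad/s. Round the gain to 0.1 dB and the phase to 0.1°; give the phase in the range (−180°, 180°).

Substitute s = j79:
Numerator: 20(j79)^2 + 460(j79) + 1200 = -123620 + j36340
Denominator: (j79)^2 + 153(j79) + 5300 = -941 + j12087
|N| = √(123620² + 36340²) ≈ 1.2885e+05, ∠N ≈ 163.62°
|D| = √(941² + 12087²) ≈ 12124, ∠D ≈ 94.45°
|H| = 1.2885e+05 / 12124 ≈ 10.628
Gain = 20 log₁₀(10.628) ≈ 20.53 dB
∠H = 163.62° − 94.45° = 69.17°

20.5 dB, 69.2°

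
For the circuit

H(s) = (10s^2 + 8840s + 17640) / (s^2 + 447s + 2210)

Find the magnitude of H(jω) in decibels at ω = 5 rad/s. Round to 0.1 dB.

Substitute s = j5:
Numerator: 10(j5)^2 + 8840(j5) + 17640 = 17390 + j44200
Denominator: (j5)^2 + 447(j5) + 2210 = 2185 + j2235
|N| = √(17390² + 44200²) ≈ 47498, ∠N ≈ 68.52°
|D| = √(2185² + 2235²) ≈ 3125.6, ∠D ≈ 45.65°
|H| = 47498 / 3125.6 ≈ 15.196
Gain = 20 log₁₀(15.196) ≈ 23.63 dB

23.6 dB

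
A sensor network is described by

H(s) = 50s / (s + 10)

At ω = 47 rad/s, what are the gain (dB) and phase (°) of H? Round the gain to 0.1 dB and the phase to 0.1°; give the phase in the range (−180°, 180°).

33.8 dB, 12.0°

At s = jω = j47:
zero at origin: s = j47 → |·| = 47, ∠ = 90.00°
pole (s+10): 10 + j47 → |·| = √(10²+47²) = √2309 ≈ 48.052, ∠ = arctan(47/10) ≈ 77.99°
|H| = 50 · 47 / 48.052 ≈ 48.905
Gain = 20 log₁₀(48.905) ≈ 33.79 dB
∠H = 90.00° − 77.99° = 12.01°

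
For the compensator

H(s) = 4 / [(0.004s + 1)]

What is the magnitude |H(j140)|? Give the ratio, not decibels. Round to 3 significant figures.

At ω = 140 rad/s:
pole (1 + j140·0.004) = 1 + j0.56 → |·| ≈ 1.1461, ∠ ≈ 29.25°
|H| = 4 · 1 / (1.1461) ≈ 3.4901

3.49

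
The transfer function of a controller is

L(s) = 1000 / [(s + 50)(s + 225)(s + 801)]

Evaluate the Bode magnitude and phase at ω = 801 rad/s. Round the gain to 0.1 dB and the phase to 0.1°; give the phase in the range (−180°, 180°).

-117.6 dB, 154.3°

At s = jω = j801:
pole (s+50): 50 + j801 → |·| = √(50²+801²) = √644101 ≈ 802.56, ∠ = arctan(801/50) ≈ 86.43°
pole (s+225): 225 + j801 → |·| = √(225²+801²) = √692226 ≈ 832, ∠ = arctan(801/225) ≈ 74.31°
pole (s+801): 801 + j801 → |·| = √(801²+801²) = √1283202 ≈ 1132.8, ∠ = arctan(801/801) ≈ 45.00°
|L| = 1000 / 7.564e+08 ≈ 1.3221e-06
Gain = 20 log₁₀(1.3221e-06) ≈ -117.57 dB
∠L = 0.00° − 205.74° = -205.74° ≡ 154.26° (principal value)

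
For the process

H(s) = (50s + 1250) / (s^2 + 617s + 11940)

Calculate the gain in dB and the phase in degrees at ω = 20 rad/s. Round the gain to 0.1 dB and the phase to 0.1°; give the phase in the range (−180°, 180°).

Substitute s = j20:
Numerator: 50(j20) + 1250 = 1250 + j1000
Denominator: (j20)^2 + 617(j20) + 11940 = 11540 + j12340
|N| = √(1250² + 1000²) ≈ 1600.8, ∠N ≈ 38.66°
|D| = √(11540² + 12340²) ≈ 16895, ∠D ≈ 46.92°
|H| = 1600.8 / 16895 ≈ 0.09475
Gain = 20 log₁₀(0.09475) ≈ -20.47 dB
∠H = 38.66° − 46.92° = -8.26°

-20.5 dB, -8.3°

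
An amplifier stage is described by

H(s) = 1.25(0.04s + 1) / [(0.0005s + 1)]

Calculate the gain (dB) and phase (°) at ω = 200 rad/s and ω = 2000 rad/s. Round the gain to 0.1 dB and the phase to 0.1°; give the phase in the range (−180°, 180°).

ω = 200: 20.0 dB, 77.2°; ω = 2000: 37.0 dB, 44.3°

At ω = 200 rad/s:
zero (1 + j200·0.04) = 1 + j8 → |·| ≈ 8.0623, ∠ ≈ 82.87°
pole (1 + j200·0.0005) = 1 + j0.1 → |·| ≈ 1.005, ∠ ≈ 5.71°
|H| = 1.25 · 8.0623 / (1.005) ≈ 10.028
Gain = 20 log₁₀(10.028) ≈ 20.02 dB
∠H = (82.87°) − (5.71°) = 77.16°

At ω = 2000 rad/s:
zero (1 + j2000·0.04) = 1 + j80 → |·| ≈ 80.006, ∠ ≈ 89.28°
pole (1 + j2000·0.0005) = 1 + j1 → |·| ≈ 1.4142, ∠ ≈ 45.00°
|H| = 1.25 · 80.006 / (1.4142) ≈ 70.717
Gain = 20 log₁₀(70.717) ≈ 36.99 dB
∠H = (89.28°) − (45.00°) = 44.28°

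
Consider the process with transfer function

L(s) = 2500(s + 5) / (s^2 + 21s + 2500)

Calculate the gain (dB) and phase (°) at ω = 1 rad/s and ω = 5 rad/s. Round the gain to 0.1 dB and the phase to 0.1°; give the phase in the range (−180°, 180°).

At s = jω = j1:
zero (s+5): 5 + j1 → |·| = √(5²+1²) = √26 ≈ 5.099, ∠ = arctan(1/5) ≈ 11.31°
quadratic: (j1)² + 21·j1 + 2500 = 2499 + j21 → |·| ≈ 2499.1, ∠ ≈ 0.48°
|L| = 2500 · 5.099 / 2499.1 ≈ 5.1008
Gain = 20 log₁₀(5.1008) ≈ 14.15 dB
∠L = 11.31° − 0.48° = 10.83°

At s = jω = j5:
zero (s+5): 5 + j5 → |·| = √(5²+5²) = √50 ≈ 7.0711, ∠ = arctan(5/5) ≈ 45.00°
quadratic: (j5)² + 21·j5 + 2500 = 2475 + j105 → |·| ≈ 2477.2, ∠ ≈ 2.43°
|L| = 2500 · 7.0711 / 2477.2 ≈ 7.1362
Gain = 20 log₁₀(7.1362) ≈ 17.07 dB
∠L = 45.00° − 2.43° = 42.57°

ω = 1: 14.2 dB, 10.8°; ω = 5: 17.1 dB, 42.6°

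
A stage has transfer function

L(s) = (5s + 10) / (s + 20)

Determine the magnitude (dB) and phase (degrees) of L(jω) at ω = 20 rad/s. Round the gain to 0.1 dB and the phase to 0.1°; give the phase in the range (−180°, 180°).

11.0 dB, 39.3°

Substitute s = j20:
Numerator: 5(j20) + 10 = 10 + j100
Denominator: (j20) + 20 = 20 + j20
|N| = √(10² + 100²) ≈ 100.5, ∠N ≈ 84.29°
|D| = √(20² + 20²) ≈ 28.284, ∠D ≈ 45.00°
|L| = 100.5 / 28.284 ≈ 3.5532
Gain = 20 log₁₀(3.5532) ≈ 11.01 dB
∠L = 84.29° − 45.00° = 39.29°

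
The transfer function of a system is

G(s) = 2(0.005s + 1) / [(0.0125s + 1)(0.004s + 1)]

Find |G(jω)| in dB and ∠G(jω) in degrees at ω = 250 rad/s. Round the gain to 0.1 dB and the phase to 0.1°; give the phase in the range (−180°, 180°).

-3.2 dB, -65.9°

At ω = 250 rad/s:
zero (1 + j250·0.005) = 1 + j1.25 → |·| ≈ 1.6008, ∠ ≈ 51.34°
pole (1 + j250·0.0125) = 1 + j3.125 → |·| ≈ 3.2811, ∠ ≈ 72.26°
pole (1 + j250·0.004) = 1 + j1 → |·| ≈ 1.4142, ∠ ≈ 45.00°
|G| = 2 · 1.6008 / (3.2811 · 1.4142) ≈ 0.68998
Gain = 20 log₁₀(0.68998) ≈ -3.22 dB
∠G = (51.34°) − (72.26° + 45.00°) = -65.92°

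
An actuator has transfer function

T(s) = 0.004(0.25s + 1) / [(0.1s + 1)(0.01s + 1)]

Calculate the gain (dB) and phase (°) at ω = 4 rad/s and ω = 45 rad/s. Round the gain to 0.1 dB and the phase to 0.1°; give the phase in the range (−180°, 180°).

ω = 4: -45.6 dB, 20.9°; ω = 45: -41.0 dB, -16.8°

At ω = 4 rad/s:
zero (1 + j4·0.25) = 1 + j1 → |·| ≈ 1.4142, ∠ ≈ 45.00°
pole (1 + j4·0.1) = 1 + j0.4 → |·| ≈ 1.077, ∠ ≈ 21.80°
pole (1 + j4·0.01) = 1 + j0.04 → |·| ≈ 1.0008, ∠ ≈ 2.29°
|T| = 0.004 · 1.4142 / (1.077 · 1.0008) ≈ 0.0052482
Gain = 20 log₁₀(0.0052482) ≈ -45.60 dB
∠T = (45.00°) − (21.80° + 2.29°) = 20.91°

At ω = 45 rad/s:
zero (1 + j45·0.25) = 1 + j11.25 → |·| ≈ 11.294, ∠ ≈ 84.92°
pole (1 + j45·0.1) = 1 + j4.5 → |·| ≈ 4.6098, ∠ ≈ 77.47°
pole (1 + j45·0.01) = 1 + j0.45 → |·| ≈ 1.0966, ∠ ≈ 24.23°
|T| = 0.004 · 11.294 / (4.6098 · 1.0966) ≈ 0.0089367
Gain = 20 log₁₀(0.0089367) ≈ -40.98 dB
∠T = (84.92°) − (77.47° + 24.23°) = -16.78°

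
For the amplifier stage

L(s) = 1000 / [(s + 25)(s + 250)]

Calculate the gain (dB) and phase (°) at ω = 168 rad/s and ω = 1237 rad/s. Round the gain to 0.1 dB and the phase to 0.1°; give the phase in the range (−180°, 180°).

ω = 168: -34.2 dB, -115.4°; ω = 1237: -63.9 dB, -167.4°

At s = jω = j168:
pole (s+25): 25 + j168 → |·| = √(25²+168²) = √28849 ≈ 169.85, ∠ = arctan(168/25) ≈ 81.54°
pole (s+250): 250 + j168 → |·| = √(250²+168²) = √90724 ≈ 301.2, ∠ = arctan(168/250) ≈ 33.90°
|L| = 1000 / 51159 ≈ 0.019547
Gain = 20 log₁₀(0.019547) ≈ -34.18 dB
∠L = 0.00° − 115.44° = -115.44°

At s = jω = j1237:
pole (s+25): 25 + j1237 → |·| = √(25²+1237²) = √1530794 ≈ 1237.3, ∠ = arctan(1237/25) ≈ 88.84°
pole (s+250): 250 + j1237 → |·| = √(250²+1237²) = √1592669 ≈ 1262, ∠ = arctan(1237/250) ≈ 78.57°
|L| = 1000 / 1.5615e+06 ≈ 0.00064041
Gain = 20 log₁₀(0.00064041) ≈ -63.87 dB
∠L = 0.00° − 167.41° = -167.41°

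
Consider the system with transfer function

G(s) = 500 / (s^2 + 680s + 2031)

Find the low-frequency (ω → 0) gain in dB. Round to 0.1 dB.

G(0) = 500 / 2031 ≈ 0.24618
20 log₁₀(0.24618) ≈ -12.17 dB

-12.2 dB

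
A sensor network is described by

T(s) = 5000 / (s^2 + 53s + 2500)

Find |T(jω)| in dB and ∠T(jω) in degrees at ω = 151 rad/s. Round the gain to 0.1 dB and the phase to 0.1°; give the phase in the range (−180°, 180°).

-12.8 dB, -158.5°

At s = jω = j151:
quadratic: (j151)² + 53·j151 + 2500 = -20301 + j8003 → |·| ≈ 21822, ∠ ≈ 158.48°
|T| = 5000 / 21822 ≈ 0.22913
Gain = 20 log₁₀(0.22913) ≈ -12.80 dB
∠T = 0.00° − 158.48° = -158.48°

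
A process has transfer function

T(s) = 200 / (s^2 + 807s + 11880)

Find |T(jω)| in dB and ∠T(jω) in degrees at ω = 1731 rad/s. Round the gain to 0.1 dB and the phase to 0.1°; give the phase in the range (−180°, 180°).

Substitute s = j1731:
Numerator: 200 = 200 + j0
Denominator: (j1731)^2 + 807(j1731) + 11880 = -2984481 + j1396917
|N| = √(200² + 0²) ≈ 200, ∠N ≈ 0.00°
|D| = √(2984481² + 1396917²) ≈ 3.2952e+06, ∠D ≈ 154.92°
|T| = 200 / 3.2952e+06 ≈ 6.0694e-05
Gain = 20 log₁₀(6.0694e-05) ≈ -84.34 dB
∠T = 0.00° − 154.92° = -154.92°

-84.3 dB, -154.9°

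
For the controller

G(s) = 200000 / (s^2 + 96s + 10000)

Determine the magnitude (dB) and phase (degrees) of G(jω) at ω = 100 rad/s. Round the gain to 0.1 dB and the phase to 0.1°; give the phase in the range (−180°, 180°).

At s = jω = j100:
quadratic: (j100)² + 96·j100 + 10000 = 0 + j9600 → |·| ≈ 9600, ∠ ≈ 90.00°
|G| = 200000 / 9600 ≈ 20.833
Gain = 20 log₁₀(20.833) ≈ 26.38 dB
∠G = 0.00° − 90.00° = -90.00°

26.4 dB, -90.0°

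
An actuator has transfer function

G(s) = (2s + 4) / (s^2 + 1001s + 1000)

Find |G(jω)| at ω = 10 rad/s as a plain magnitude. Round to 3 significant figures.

Substitute s = j10:
Numerator: 2(j10) + 4 = 4 + j20
Denominator: (j10)^2 + 1001(j10) + 1000 = 900 + j10010
|N| = √(4² + 20²) ≈ 20.396, ∠N ≈ 78.69°
|D| = √(900² + 10010²) ≈ 10050, ∠D ≈ 84.86°
|G| = 20.396 / 10050 ≈ 0.0020295

0.00203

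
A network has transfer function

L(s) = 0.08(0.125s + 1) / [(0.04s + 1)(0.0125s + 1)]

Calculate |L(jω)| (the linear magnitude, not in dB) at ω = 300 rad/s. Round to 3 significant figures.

At ω = 300 rad/s:
zero (1 + j300·0.125) = 1 + j37.5 → |·| ≈ 37.513, ∠ ≈ 88.47°
pole (1 + j300·0.04) = 1 + j12 → |·| ≈ 12.042, ∠ ≈ 85.24°
pole (1 + j300·0.0125) = 1 + j3.75 → |·| ≈ 3.881, ∠ ≈ 75.07°
|L| = 0.08 · 37.513 / (12.042 · 3.881) ≈ 0.064214

0.0642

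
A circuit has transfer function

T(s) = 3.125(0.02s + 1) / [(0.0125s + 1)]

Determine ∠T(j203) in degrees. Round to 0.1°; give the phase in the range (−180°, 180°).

At ω = 203 rad/s:
zero (1 + j203·0.02) = 1 + j4.06 → |·| ≈ 4.1813, ∠ ≈ 76.16°
pole (1 + j203·0.0125) = 1 + j2.5375 → |·| ≈ 2.7274, ∠ ≈ 68.49°
∠T = (76.16°) − (68.49°) = 7.67°

7.7°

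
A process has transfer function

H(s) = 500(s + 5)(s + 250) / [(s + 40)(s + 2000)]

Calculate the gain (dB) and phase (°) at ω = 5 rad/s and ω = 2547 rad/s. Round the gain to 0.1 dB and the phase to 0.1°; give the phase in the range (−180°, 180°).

At s = jω = j5:
zero (s+5): 5 + j5 → |·| = √(5²+5²) = √50 ≈ 7.0711, ∠ = arctan(5/5) ≈ 45.00°
zero (s+250): 250 + j5 → |·| = √(250²+5²) = √62525 ≈ 250.05, ∠ = arctan(5/250) ≈ 1.15°
pole (s+40): 40 + j5 → |·| = √(40²+5²) = √1625 ≈ 40.311, ∠ = arctan(5/40) ≈ 7.13°
pole (s+2000): 2000 + j5 → |·| = √(2000²+5²) = √4000025 ≈ 2000, ∠ = arctan(5/2000) ≈ 0.14°
|H| = 500 · 1768.1 / 80622 ≈ 10.965
Gain = 20 log₁₀(10.965) ≈ 20.80 dB
∠H = 46.15° − 7.27° = 38.88°

At s = jω = j2547:
zero (s+5): 5 + j2547 → |·| = √(5²+2547²) = √6487234 ≈ 2547, ∠ = arctan(2547/5) ≈ 89.89°
zero (s+250): 250 + j2547 → |·| = √(250²+2547²) = √6549709 ≈ 2559.2, ∠ = arctan(2547/250) ≈ 84.39°
pole (s+40): 40 + j2547 → |·| = √(40²+2547²) = √6488809 ≈ 2547.3, ∠ = arctan(2547/40) ≈ 89.10°
pole (s+2000): 2000 + j2547 → |·| = √(2000²+2547²) = √10487209 ≈ 3238.4, ∠ = arctan(2547/2000) ≈ 51.86°
|H| = 500 · 6.5183e+06 / 8.2492e+06 ≈ 395.09
Gain = 20 log₁₀(395.09) ≈ 51.93 dB
∠H = 174.28° − 140.96° = 33.32°

ω = 5: 20.8 dB, 38.9°; ω = 2547: 51.9 dB, 33.3°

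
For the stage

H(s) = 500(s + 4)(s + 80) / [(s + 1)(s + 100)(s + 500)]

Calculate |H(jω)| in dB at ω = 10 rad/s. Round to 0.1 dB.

-1.3 dB

At s = jω = j10:
zero (s+4): 4 + j10 → |·| = √(4²+10²) = √116 ≈ 10.77, ∠ = arctan(10/4) ≈ 68.20°
zero (s+80): 80 + j10 → |·| = √(80²+10²) = √6500 ≈ 80.623, ∠ = arctan(10/80) ≈ 7.13°
pole (s+1): 1 + j10 → |·| = √(1²+10²) = √101 ≈ 10.05, ∠ = arctan(10/1) ≈ 84.29°
pole (s+100): 100 + j10 → |·| = √(100²+10²) = √10100 ≈ 100.5, ∠ = arctan(10/100) ≈ 5.71°
pole (s+500): 500 + j10 → |·| = √(500²+10²) = √250100 ≈ 500.1, ∠ = arctan(10/500) ≈ 1.15°
|H| = 500 · 868.31 / 5.0511e+05 ≈ 0.85953
Gain = 20 log₁₀(0.85953) ≈ -1.31 dB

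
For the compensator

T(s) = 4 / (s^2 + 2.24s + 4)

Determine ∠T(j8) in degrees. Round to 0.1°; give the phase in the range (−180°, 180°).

At s = jω = j8:
quadratic: (j8)² + 2.24·j8 + 4 = -60 + j17.92 → |·| ≈ 62.619, ∠ ≈ 163.37°
∠T = 0.00° − 163.37° = -163.37°

-163.4°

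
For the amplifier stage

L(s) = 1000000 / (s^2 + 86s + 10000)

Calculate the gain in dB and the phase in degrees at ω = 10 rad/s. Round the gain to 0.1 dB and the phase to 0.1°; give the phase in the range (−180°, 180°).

40.1 dB, -5.0°

At s = jω = j10:
quadratic: (j10)² + 86·j10 + 10000 = 9900 + j860 → |·| ≈ 9937.3, ∠ ≈ 4.96°
|L| = 1000000 / 9937.3 ≈ 100.63
Gain = 20 log₁₀(100.63) ≈ 40.05 dB
∠L = 0.00° − 4.96° = -4.96°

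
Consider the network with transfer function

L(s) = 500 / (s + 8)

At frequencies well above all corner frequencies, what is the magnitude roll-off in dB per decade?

Each pole contributes −20 dB/decade at high frequency; each zero contributes +20 dB/decade.
Net: 0 zero(s) − 1 pole(s) → -20 dB/decade.

-20 dB/decade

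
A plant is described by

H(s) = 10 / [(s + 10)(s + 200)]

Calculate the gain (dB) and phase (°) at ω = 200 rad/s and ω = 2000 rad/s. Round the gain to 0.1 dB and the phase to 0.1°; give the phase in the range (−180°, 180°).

At s = jω = j200:
pole (s+10): 10 + j200 → |·| = √(10²+200²) = √40100 ≈ 200.25, ∠ = arctan(200/10) ≈ 87.14°
pole (s+200): 200 + j200 → |·| = √(200²+200²) = √80000 ≈ 282.84, ∠ = arctan(200/200) ≈ 45.00°
|H| = 10 / 56639 ≈ 0.00017656
Gain = 20 log₁₀(0.00017656) ≈ -75.06 dB
∠H = 0.00° − 132.14° = -132.14°

At s = jω = j2000:
pole (s+10): 10 + j2000 → |·| = √(10²+2000²) = √4000100 ≈ 2000, ∠ = arctan(2000/10) ≈ 89.71°
pole (s+200): 200 + j2000 → |·| = √(200²+2000²) = √4040000 ≈ 2010, ∠ = arctan(2000/200) ≈ 84.29°
|H| = 10 / 4.02e+06 ≈ 2.4876e-06
Gain = 20 log₁₀(2.4876e-06) ≈ -112.08 dB
∠H = 0.00° − 174.00° = -174.00°

ω = 200: -75.1 dB, -132.1°; ω = 2000: -112.1 dB, -174.0°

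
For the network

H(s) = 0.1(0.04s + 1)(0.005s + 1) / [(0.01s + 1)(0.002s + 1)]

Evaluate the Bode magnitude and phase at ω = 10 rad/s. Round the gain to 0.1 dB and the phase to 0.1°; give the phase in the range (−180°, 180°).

At ω = 10 rad/s:
zero (1 + j10·0.04) = 1 + j0.4 → |·| ≈ 1.077, ∠ ≈ 21.80°
zero (1 + j10·0.005) = 1 + j0.05 → |·| ≈ 1.0012, ∠ ≈ 2.86°
pole (1 + j10·0.01) = 1 + j0.1 → |·| ≈ 1.005, ∠ ≈ 5.71°
pole (1 + j10·0.002) = 1 + j0.02 → |·| ≈ 1.0002, ∠ ≈ 1.15°
|H| = 0.1 · 1.077 · 1.0012 / (1.005 · 1.0002) ≈ 0.10727
Gain = 20 log₁₀(0.10727) ≈ -19.39 dB
∠H = (21.80° + 2.86°) − (5.71° + 1.15°) = 17.80°

-19.4 dB, 17.8°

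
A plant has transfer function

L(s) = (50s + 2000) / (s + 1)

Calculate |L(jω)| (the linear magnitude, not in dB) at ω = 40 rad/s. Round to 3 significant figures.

Substitute s = j40:
Numerator: 50(j40) + 2000 = 2000 + j2000
Denominator: (j40) + 1 = 1 + j40
|N| = √(2000² + 2000²) ≈ 2828.4, ∠N ≈ 45.00°
|D| = √(1² + 40²) ≈ 40.012, ∠D ≈ 88.57°
|L| = 2828.4 / 40.012 ≈ 70.689

70.7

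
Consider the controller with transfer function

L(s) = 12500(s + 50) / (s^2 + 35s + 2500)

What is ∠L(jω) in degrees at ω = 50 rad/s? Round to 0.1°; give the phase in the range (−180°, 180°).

At s = jω = j50:
zero (s+50): 50 + j50 → |·| = √(50²+50²) = √5000 ≈ 70.711, ∠ = arctan(50/50) ≈ 45.00°
quadratic: (j50)² + 35·j50 + 2500 = 0 + j1750 → |·| ≈ 1750, ∠ ≈ 90.00°
∠L = 45.00° − 90.00° = -45.00°

-45.0°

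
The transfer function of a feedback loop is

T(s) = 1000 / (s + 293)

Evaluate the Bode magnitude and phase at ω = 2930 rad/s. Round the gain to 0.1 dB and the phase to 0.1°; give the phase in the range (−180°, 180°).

-9.4 dB, -84.3°

At s = jω = j2930:
pole (s+293): 293 + j2930 → |·| = √(293²+2930²) = √8670749 ≈ 2944.6, ∠ = arctan(2930/293) ≈ 84.29°
|T| = 1000 / 2944.6 ≈ 0.3396
Gain = 20 log₁₀(0.3396) ≈ -9.38 dB
∠T = 0.00° − 84.29° = -84.29°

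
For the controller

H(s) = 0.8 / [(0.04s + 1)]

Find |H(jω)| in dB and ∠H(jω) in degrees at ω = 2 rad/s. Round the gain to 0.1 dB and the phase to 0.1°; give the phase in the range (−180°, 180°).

At ω = 2 rad/s:
pole (1 + j2·0.04) = 1 + j0.08 → |·| ≈ 1.0032, ∠ ≈ 4.57°
|H| = 0.8 · 1 / (1.0032) ≈ 0.79745
Gain = 20 log₁₀(0.79745) ≈ -1.97 dB
∠H = (0°) − (4.57°) = -4.57°

-2.0 dB, -4.6°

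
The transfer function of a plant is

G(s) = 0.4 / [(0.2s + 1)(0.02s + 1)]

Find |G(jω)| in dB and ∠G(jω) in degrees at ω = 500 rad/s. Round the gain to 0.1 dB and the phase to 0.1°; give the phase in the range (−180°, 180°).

-68.0 dB, -173.7°

At ω = 500 rad/s:
pole (1 + j500·0.2) = 1 + j100 → |·| ≈ 100, ∠ ≈ 89.43°
pole (1 + j500·0.02) = 1 + j10 → |·| ≈ 10.05, ∠ ≈ 84.29°
|G| = 0.4 · 1 / (100 · 10.05) ≈ 0.00039801
Gain = 20 log₁₀(0.00039801) ≈ -68.00 dB
∠G = (0°) − (89.43° + 84.29°) = -173.72°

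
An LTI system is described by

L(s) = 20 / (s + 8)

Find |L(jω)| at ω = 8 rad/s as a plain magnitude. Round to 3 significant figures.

1.77

Substitute s = j8:
Numerator: 20 = 20 + j0
Denominator: (j8) + 8 = 8 + j8
|N| = √(20² + 0²) ≈ 20, ∠N ≈ 0.00°
|D| = √(8² + 8²) ≈ 11.314, ∠D ≈ 45.00°
|L| = 20 / 11.314 ≈ 1.7677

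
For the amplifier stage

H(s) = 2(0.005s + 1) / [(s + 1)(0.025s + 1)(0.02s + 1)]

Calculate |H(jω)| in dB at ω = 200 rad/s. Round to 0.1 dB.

At ω = 200 rad/s:
zero (1 + j200·0.005) = 1 + j1 → |·| ≈ 1.4142, ∠ ≈ 45.00°
pole (1 + j200·1) = 1 + j200 → |·| ≈ 200, ∠ ≈ 89.71°
pole (1 + j200·0.025) = 1 + j5 → |·| ≈ 5.099, ∠ ≈ 78.69°
pole (1 + j200·0.02) = 1 + j4 → |·| ≈ 4.1231, ∠ ≈ 75.96°
|H| = 2 · 1.4142 / (200 · 5.099 · 4.1231) ≈ 0.00067267
Gain = 20 log₁₀(0.00067267) ≈ -63.44 dB

-63.4 dB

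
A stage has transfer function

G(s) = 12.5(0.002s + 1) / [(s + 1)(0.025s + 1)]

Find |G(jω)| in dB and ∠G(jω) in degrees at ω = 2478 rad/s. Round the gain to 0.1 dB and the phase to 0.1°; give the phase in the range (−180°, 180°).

At ω = 2478 rad/s:
zero (1 + j2478·0.002) = 1 + j4.956 → |·| ≈ 5.0559, ∠ ≈ 78.59°
pole (1 + j2478·1) = 1 + j2478 → |·| ≈ 2478, ∠ ≈ 89.98°
pole (1 + j2478·0.025) = 1 + j61.95 → |·| ≈ 61.958, ∠ ≈ 89.08°
|G| = 12.5 · 5.0559 / (2478 · 61.958) ≈ 0.00041163
Gain = 20 log₁₀(0.00041163) ≈ -67.71 dB
∠G = (78.59°) − (89.98° + 89.08°) = -100.47°

-67.7 dB, -100.5°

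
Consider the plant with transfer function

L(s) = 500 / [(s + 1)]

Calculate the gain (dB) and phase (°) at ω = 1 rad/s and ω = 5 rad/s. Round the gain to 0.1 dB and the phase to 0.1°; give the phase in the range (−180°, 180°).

ω = 1: 51.0 dB, -45.0°; ω = 5: 39.8 dB, -78.7°

At ω = 1 rad/s:
pole (1 + j1·1) = 1 + j1 → |·| ≈ 1.4142, ∠ ≈ 45.00°
|L| = 500 · 1 / (1.4142) ≈ 353.56
Gain = 20 log₁₀(353.56) ≈ 50.97 dB
∠L = (0°) − (45.00°) = -45.00°

At ω = 5 rad/s:
pole (1 + j5·1) = 1 + j5 → |·| ≈ 5.099, ∠ ≈ 78.69°
|L| = 500 · 1 / (5.099) ≈ 98.058
Gain = 20 log₁₀(98.058) ≈ 39.83 dB
∠L = (0°) − (78.69°) = -78.69°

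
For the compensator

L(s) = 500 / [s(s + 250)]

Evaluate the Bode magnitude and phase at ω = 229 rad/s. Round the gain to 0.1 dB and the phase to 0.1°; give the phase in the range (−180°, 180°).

At s = jω = j229:
pole (s+250): 250 + j229 → |·| = √(250²+229²) = √114941 ≈ 339.03, ∠ = arctan(229/250) ≈ 42.49°
pole at origin: |s| = 229, ∠ = 90.00° (in denominator)
|L| = 500 / 77638 ≈ 0.0064401
Gain = 20 log₁₀(0.0064401) ≈ -43.82 dB
∠L = 0.00° − 132.49° = -132.49°

-43.8 dB, -132.5°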